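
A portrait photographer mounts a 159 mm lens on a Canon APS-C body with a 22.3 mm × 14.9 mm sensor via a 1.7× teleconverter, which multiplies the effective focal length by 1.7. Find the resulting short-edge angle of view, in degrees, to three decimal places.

3.158°

Effective focal length f = 159 × 1.7 = 270.3 mm.
α = 2·arctan(14.9 / (2 × 270.3)) = 2·arctan(0.02756) ≈ 3.1576°.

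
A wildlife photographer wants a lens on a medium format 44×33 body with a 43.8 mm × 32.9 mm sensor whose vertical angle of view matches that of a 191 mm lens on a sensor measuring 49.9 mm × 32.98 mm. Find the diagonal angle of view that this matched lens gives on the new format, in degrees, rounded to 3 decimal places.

Equal vertical AOV ⇒ f₂ = f₁ · 32.9/32.98 = 191 × 0.99757 ≈ 190.5367 mm.
Sensor diagonal = √(43.8² + 32.9²) = √3000.8500 ≈ 54.7800 mm.
Diagonal AOV on the new format = 2·arctan(54.7800 / (2 × 190.5367)) = 2·arctan(0.14375) ≈ 16.3607°.

16.361°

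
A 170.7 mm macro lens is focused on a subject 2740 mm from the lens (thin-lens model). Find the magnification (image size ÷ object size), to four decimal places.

Thin lens: 1/f = 1/dₒ + 1/dᵢ → 1/dᵢ = 1/170.7 − 1/2740 = 0.0054933 mm⁻¹, so dᵢ ≈ 182.0410 mm.
Magnification m = dᵢ/dₒ = 182.0410/2740 ≈ 0.06644.

0.0664×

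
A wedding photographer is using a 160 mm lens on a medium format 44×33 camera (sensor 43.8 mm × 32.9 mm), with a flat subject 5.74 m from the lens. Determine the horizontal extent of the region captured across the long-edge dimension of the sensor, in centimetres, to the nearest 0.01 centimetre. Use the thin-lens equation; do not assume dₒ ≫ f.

152.75 cm

dₒ: 5.74 m = 5740 mm.
Similar triangles through the lens centre give W/dₒ = w/dᵢ; with 1/f = 1/dₒ + 1/dᵢ this gives W = w·(dₒ − f)/f.
W = 43.8 mm × (5740 − 160) / 160 = 43.8 × 34.8750 ≈ 1527.525 mm = 152.752 cm.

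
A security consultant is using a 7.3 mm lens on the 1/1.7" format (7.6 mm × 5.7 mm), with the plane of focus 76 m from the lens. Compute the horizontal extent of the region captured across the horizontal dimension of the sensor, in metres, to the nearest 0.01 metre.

79.12 m

dₒ: 76 m = 76000 mm.
Similar triangles through the lens centre give W/dₒ = w/dᵢ; with 1/f = 1/dₒ + 1/dᵢ this gives W = w·(dₒ − f)/f.
W = 7.6 mm × (76000 − 7.3) / 7.3 = 7.6 × 10409.9589 ≈ 79115.688 mm = 79.1157 m.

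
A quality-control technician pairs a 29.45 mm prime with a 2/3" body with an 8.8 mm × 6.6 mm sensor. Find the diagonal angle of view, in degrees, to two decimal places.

21.16°

Sensor diagonal = √(8.8² + 6.6²) = √121.0000 ≈ 11.0000 mm.
Angle of view α = 2·arctan(d/2f) with d = 11.0000 mm and f = 29.45 mm.
d/2f = 0.18676; arctan(0.18676) ≈ 10.5785°, so α ≈ 21.1571°.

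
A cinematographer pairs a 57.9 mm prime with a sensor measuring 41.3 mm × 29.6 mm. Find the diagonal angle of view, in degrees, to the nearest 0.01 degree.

47.38°

Sensor diagonal = √(41.3² + 29.6²) = √2581.8500 ≈ 50.8119 mm.
Angle of view α = 2·arctan(d/2f) with d = 50.8119 mm and f = 57.9 mm.
d/2f = 0.43879; arctan(0.43879) ≈ 23.6914°, so α ≈ 47.3828°.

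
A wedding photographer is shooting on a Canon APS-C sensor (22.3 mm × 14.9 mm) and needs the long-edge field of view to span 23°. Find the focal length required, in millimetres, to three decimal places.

54.804 mm

From α = 2·arctan(w/2f) we get f = w / (2·tan(α/2)).
With w = 22.3 mm and α/2 = 11.5°, tan(α/2) ≈ 0.20345, so f ≈ 22.3 / 0.40690 ≈ 54.8040 mm.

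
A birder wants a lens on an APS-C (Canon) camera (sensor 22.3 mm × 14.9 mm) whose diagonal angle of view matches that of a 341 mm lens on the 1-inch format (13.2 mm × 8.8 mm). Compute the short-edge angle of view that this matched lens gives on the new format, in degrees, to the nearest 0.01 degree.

1.48°

Sensor diagonal = √(13.2² + 8.8²) = √251.6800 ≈ 15.8644 mm.
Sensor diagonal = √(22.3² + 14.9²) = √719.3000 ≈ 26.8198 mm.
Equal diagonal AOV ⇒ f₂ = f₁ · 26.8198/15.8644 = 341 × 1.69056 ≈ 576.4811 mm.
Short-edge AOV on the new format = 2·arctan(14.9 / (2 × 576.4811)) = 2·arctan(0.01292) ≈ 1.4808°.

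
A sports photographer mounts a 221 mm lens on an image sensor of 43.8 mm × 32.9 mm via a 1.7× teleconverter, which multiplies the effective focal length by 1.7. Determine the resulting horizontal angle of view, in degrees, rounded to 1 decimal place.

6.7°

Effective focal length f = 221 × 1.7 = 375.7 mm.
α = 2·arctan(43.8 / (2 × 375.7)) = 2·arctan(0.05829) ≈ 6.6721°.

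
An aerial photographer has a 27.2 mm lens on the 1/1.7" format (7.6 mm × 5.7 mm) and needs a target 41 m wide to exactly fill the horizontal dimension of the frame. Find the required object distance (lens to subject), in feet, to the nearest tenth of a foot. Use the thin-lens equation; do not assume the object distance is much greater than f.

W: 41 m = 41000 mm.
Magnification m = w/W = dᵢ/dₒ; combined with 1/f = 1/dₒ + 1/dᵢ this gives dₒ = f·(1 + W/w).
dₒ = 27.2 mm × (1 + 41000/7.6) = 27.2 × 5395.7368 ≈ 146764.042 mm = 146764.042/304.8 ft = 481.509 ft.

481.5 ft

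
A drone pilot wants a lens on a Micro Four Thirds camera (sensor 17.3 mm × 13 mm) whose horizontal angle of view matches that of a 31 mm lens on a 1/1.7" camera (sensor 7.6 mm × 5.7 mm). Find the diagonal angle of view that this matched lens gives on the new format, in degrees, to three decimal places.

Equal horizontal AOV ⇒ f₂ = f₁ · 17.3/7.6 = 31 × 2.27632 ≈ 70.5658 mm.
Sensor diagonal = √(17.3² + 13²) = √468.2900 ≈ 21.6400 mm.
Diagonal AOV on the new format = 2·arctan(21.6400 / (2 × 70.5658)) = 2·arctan(0.15333) ≈ 17.4348°.

17.435°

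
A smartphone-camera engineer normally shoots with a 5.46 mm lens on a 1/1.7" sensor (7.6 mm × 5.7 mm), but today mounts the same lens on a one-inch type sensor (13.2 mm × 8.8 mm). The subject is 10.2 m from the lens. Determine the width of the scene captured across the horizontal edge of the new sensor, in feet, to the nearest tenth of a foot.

80.9 ft

The focal length stays 5.46 mm; the relevant sensor dimension is now w = 13.2 mm. Object distance dₒ = 10.2 m = 10200 mm.
Thin-lens field width W = w·(dₒ − f)/f = 13.2 × (10200 − 5.46)/5.46 ≈ 24646.141 mm = 24646.141/304.8 ft = 80.86 ft.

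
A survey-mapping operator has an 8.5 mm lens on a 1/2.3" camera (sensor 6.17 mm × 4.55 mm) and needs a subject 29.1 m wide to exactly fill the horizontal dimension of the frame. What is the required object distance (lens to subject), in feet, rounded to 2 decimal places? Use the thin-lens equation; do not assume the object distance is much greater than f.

W: 29.1 m = 29100 mm.
Magnification m = w/W = dᵢ/dₒ; combined with 1/f = 1/dₒ + 1/dᵢ this gives dₒ = f·(1 + W/w).
dₒ = 8.5 mm × (1 + 29100/6.17) = 8.5 × 4717.3695 ≈ 40097.641 mm = 40097.641/304.8 ft = 131.554 ft.

131.55 ft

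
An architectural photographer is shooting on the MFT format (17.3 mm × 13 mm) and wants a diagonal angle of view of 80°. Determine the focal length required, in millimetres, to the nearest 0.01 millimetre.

12.89 mm

Sensor diagonal = √(17.3² + 13²) = √468.2900 ≈ 21.6400 mm.
From α = 2·arctan(d/2f) we get f = d / (2·tan(α/2)).
With d = 21.6400 mm and α/2 = 40°, tan(α/2) ≈ 0.83910, so f ≈ 21.6400 / 1.67820 ≈ 12.8948 mm.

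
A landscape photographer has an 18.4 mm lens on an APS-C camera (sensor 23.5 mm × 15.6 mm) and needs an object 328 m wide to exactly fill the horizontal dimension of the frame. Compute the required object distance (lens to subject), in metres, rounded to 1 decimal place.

W: 328 m = 328000 mm.
Magnification m = w/W = dᵢ/dₒ; combined with 1/f = 1/dₒ + 1/dᵢ this gives dₒ = f·(1 + W/w).
dₒ = 18.4 mm × (1 + 328000/23.5) = 18.4 × 13958.4468 ≈ 256835.421 mm = 256.835 m.

256.8 m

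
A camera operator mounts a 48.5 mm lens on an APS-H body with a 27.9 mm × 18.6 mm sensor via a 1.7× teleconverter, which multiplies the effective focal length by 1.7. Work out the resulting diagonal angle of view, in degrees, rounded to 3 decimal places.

22.988°

Effective focal length f = 48.5 × 1.7 = 82.45 mm.
Sensor diagonal = √(27.9² + 18.6²) = √1124.3700 ≈ 33.5316 mm.
α = 2·arctan(33.532 / (2 × 82.45)) = 2·arctan(0.20335) ≈ 22.9882°.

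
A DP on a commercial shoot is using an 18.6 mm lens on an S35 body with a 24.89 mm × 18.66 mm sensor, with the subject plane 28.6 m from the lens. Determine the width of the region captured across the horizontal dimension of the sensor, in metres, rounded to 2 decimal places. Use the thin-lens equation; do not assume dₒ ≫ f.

38.25 m

dₒ: 28.6 m = 28600 mm.
Similar triangles through the lens centre give W/dₒ = w/dᵢ; with 1/f = 1/dₒ + 1/dᵢ this gives W = w·(dₒ − f)/f.
W = 24.89 mm × (28600 − 18.6) / 18.6 = 24.89 × 1536.6344 ≈ 38246.830 mm = 38.2468 m.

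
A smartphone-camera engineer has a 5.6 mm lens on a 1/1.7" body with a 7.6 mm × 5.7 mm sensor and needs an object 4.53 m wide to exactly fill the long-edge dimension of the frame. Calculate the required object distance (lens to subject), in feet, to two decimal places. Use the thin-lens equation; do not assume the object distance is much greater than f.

W: 4.53 m = 4530 mm.
Magnification m = w/W = dᵢ/dₒ; combined with 1/f = 1/dₒ + 1/dᵢ this gives dₒ = f·(1 + W/w).
dₒ = 5.6 mm × (1 + 4530/7.6) = 5.6 × 597.0526 ≈ 3343.495 mm = 3343.495/304.8 ft = 10.9695 ft.

10.97 ft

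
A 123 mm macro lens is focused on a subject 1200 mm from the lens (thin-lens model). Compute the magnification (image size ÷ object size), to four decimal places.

0.1142×

Thin lens: 1/f = 1/dₒ + 1/dᵢ → 1/dᵢ = 1/123 − 1/1200 = 0.0072967 mm⁻¹, so dᵢ ≈ 137.0474 mm.
Magnification m = dᵢ/dₒ = 137.0474/1200 ≈ 0.11421.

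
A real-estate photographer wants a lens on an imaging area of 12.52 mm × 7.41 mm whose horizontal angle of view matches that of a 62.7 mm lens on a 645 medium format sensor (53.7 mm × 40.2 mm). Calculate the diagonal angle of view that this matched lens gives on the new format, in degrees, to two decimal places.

52.91°

Equal horizontal AOV ⇒ f₂ = f₁ · 12.52/53.7 = 62.7 × 0.23315 ≈ 14.6183 mm.
Sensor diagonal = √(12.52² + 7.41²) = √211.6585 ≈ 14.5485 mm.
Diagonal AOV on the new format = 2·arctan(14.5485 / (2 × 14.6183)) = 2·arctan(0.49761) ≈ 52.9109°.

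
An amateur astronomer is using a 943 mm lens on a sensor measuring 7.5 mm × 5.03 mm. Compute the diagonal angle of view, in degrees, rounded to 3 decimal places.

Sensor diagonal = √(7.5² + 5.03²) = √81.5509 ≈ 9.0306 mm.
Angle of view α = 2·arctan(d/2f) with d = 9.0306 mm and f = 943 mm.
d/2f = 0.00479; arctan(0.00479) ≈ 0.2743°, so α ≈ 0.5487°.

0.549°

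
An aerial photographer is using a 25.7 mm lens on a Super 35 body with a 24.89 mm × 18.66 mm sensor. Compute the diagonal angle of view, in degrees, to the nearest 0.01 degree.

Sensor diagonal = √(24.89² + 18.66²) = √967.7077 ≈ 31.1080 mm.
Angle of view α = 2·arctan(d/2f) with d = 31.1080 mm and f = 25.7 mm.
d/2f = 0.60521; arctan(0.60521) ≈ 31.1829°, so α ≈ 62.3658°.

62.37°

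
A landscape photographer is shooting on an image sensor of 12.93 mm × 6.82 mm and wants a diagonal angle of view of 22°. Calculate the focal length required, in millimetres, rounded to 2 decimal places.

Sensor diagonal = √(12.93² + 6.82²) = √213.6973 ≈ 14.6184 mm.
From α = 2·arctan(d/2f) we get f = d / (2·tan(α/2)).
With d = 14.6184 mm and α/2 = 11°, tan(α/2) ≈ 0.19438, so f ≈ 14.6184 / 0.38876 ≈ 37.6025 mm.

37.60 mm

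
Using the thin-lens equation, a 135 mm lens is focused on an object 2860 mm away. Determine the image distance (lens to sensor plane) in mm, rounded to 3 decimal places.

141.688 mm

1/dᵢ = 1/f − 1/dₒ = 1/135 − 1/2860 = 0.0070578 mm⁻¹.
dᵢ = 1/0.0070578 ≈ 141.6881 mm.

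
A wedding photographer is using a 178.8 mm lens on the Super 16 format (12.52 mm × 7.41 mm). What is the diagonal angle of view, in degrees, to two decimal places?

4.66°

Sensor diagonal = √(12.52² + 7.41²) = √211.6585 ≈ 14.5485 mm.
Angle of view α = 2·arctan(d/2f) with d = 14.5485 mm and f = 178.8 mm.
d/2f = 0.04068; arctan(0.04068) ≈ 2.3297°, so α ≈ 4.6594°.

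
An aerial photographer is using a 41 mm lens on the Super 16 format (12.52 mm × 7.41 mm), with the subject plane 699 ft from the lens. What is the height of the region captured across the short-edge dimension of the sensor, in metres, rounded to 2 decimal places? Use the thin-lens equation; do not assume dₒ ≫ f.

dₒ: 699 ft × 304.8 mm/ft = 213055.19 mm.
Similar triangles through the lens centre give W/dₒ = h/dᵢ; with 1/f = 1/dₒ + 1/dᵢ this gives W = h·(dₒ − f)/f.
W = 7.41 mm × (213055 − 41) / 41 = 7.41 × 5195.4681 ≈ 38498.419 mm = 38.4984 m.

38.50 m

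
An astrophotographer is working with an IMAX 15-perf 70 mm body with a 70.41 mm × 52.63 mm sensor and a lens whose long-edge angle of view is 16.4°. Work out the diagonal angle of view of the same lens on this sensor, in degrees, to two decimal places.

20.40°

From the long-edge AOV: f = 70.41 / (2·tan(8.2°)) = 70.41 / 0.28820 ≈ 244.3058 mm.
Sensor diagonal = √(70.41² + 52.63²) = √7727.4850 ≈ 87.9061 mm.
Diagonal AOV = 2·arctan(87.9061 / (2 × 244.3058)) = 2·arctan(0.17991) ≈ 20.3980°.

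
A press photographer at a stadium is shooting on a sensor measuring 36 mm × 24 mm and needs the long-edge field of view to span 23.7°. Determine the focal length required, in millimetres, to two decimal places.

From α = 2·arctan(w/2f) we get f = w / (2·tan(α/2)).
With w = 36 mm and α/2 = 11.85°, tan(α/2) ≈ 0.20982, so f ≈ 36 / 0.41964 ≈ 85.7871 mm.

85.79 mm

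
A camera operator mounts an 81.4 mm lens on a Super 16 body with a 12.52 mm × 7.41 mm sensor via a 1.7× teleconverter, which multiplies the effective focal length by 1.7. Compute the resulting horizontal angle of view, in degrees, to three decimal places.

5.180°

Effective focal length f = 81.4 × 1.7 = 138.38 mm.
α = 2·arctan(12.52 / (2 × 138.38)) = 2·arctan(0.04524) ≈ 5.1803°.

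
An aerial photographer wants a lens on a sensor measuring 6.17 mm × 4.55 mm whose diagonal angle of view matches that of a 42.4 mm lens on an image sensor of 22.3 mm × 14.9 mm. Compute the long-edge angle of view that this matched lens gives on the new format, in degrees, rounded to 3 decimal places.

Sensor diagonal = √(22.3² + 14.9²) = √719.3000 ≈ 26.8198 mm.
Sensor diagonal = √(6.17² + 4.55²) = √58.7714 ≈ 7.6663 mm.
Equal diagonal AOV ⇒ f₂ = f₁ · 7.6663/26.8198 = 42.4 × 0.28584 ≈ 12.1198 mm.
Long-edge AOV on the new format = 2·arctan(6.17 / (2 × 12.1198)) = 2·arctan(0.25454) ≈ 28.5619°.

28.562°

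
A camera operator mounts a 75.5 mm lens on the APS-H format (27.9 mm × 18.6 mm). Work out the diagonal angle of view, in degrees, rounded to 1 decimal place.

Sensor diagonal = √(27.9² + 18.6²) = √1124.3700 ≈ 33.5316 mm.
Angle of view α = 2·arctan(d/2f) with d = 33.5316 mm and f = 75.5 mm.
d/2f = 0.22206; arctan(0.22206) ≈ 12.5202°, so α ≈ 25.0403°.

25.0°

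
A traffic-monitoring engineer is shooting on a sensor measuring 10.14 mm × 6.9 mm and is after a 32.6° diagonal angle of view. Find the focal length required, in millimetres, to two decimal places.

20.97 mm

Sensor diagonal = √(10.14² + 6.9²) = √150.4296 ≈ 12.2650 mm.
From α = 2·arctan(d/2f) we get f = d / (2·tan(α/2)).
With d = 12.2650 mm and α/2 = 16.3°, tan(α/2) ≈ 0.29242, so f ≈ 12.2650 / 0.58484 ≈ 20.9715 mm.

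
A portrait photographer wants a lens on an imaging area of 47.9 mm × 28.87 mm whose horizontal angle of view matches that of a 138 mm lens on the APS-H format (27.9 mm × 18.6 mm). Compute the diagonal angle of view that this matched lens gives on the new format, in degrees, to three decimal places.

Equal horizontal AOV ⇒ f₂ = f₁ · 47.9/27.9 = 138 × 1.71685 ≈ 236.9247 mm.
Sensor diagonal = √(47.9² + 28.87²) = √3127.8869 ≈ 55.9275 mm.
Diagonal AOV on the new format = 2·arctan(55.9275 / (2 × 236.9247)) = 2·arctan(0.11803) ≈ 13.4627°.

13.463°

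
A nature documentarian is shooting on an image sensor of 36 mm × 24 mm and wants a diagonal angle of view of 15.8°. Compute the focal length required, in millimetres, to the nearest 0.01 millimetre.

155.90 mm

Sensor diagonal = √(36² + 24²) = √1872.0000 ≈ 43.2666 mm.
From α = 2·arctan(d/2f) we get f = d / (2·tan(α/2)).
With d = 43.2666 mm and α/2 = 7.9°, tan(α/2) ≈ 0.13876, so f ≈ 43.2666 / 0.27752 ≈ 155.9028 mm.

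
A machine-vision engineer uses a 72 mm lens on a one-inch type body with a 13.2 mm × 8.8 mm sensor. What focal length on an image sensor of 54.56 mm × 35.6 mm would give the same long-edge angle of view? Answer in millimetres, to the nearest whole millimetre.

298 mm

Equal angle of view means equal width/f ratio, so f₂ = f₁ · (width₂/width₁) = 72 × 54.56/13.2.
f₂ = 72 × 4.13333 ≈ 297.600 mm.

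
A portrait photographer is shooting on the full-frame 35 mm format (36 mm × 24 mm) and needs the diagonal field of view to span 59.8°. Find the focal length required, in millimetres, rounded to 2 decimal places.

37.62 mm

Sensor diagonal = √(36² + 24²) = √1872.0000 ≈ 43.2666 mm.
From α = 2·arctan(d/2f) we get f = d / (2·tan(α/2)).
With d = 43.2666 mm and α/2 = 29.9°, tan(α/2) ≈ 0.57503, so f ≈ 43.2666 / 1.15005 ≈ 37.6215 mm.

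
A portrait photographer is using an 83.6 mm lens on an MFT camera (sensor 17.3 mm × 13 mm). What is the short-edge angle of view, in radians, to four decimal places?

Angle of view α = 2·arctan(h/2f) with h = 13 mm and f = 83.6 mm.
h/2f = 0.07775; arctan(0.07775) ≈ 0.0776 rad, so α ≈ 0.1552 rad.

0.1552 rad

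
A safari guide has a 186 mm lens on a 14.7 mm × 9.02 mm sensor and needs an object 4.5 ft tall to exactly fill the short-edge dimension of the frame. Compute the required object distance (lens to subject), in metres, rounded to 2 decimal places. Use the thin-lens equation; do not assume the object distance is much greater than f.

W: 4.5 ft × 304.8 mm/ft = 1371.60 mm.
Magnification m = h/W = dᵢ/dₒ; combined with 1/f = 1/dₒ + 1/dᵢ this gives dₒ = f·(1 + W/h).
dₒ = 186 mm × (1 + 1371.6/9.02) = 186 × 153.0621 ≈ 28469.547 mm = 28.4695 m.

28.47 m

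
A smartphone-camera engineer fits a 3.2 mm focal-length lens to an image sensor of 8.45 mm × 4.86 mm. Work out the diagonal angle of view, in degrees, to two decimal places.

113.43°

Sensor diagonal = √(8.45² + 4.86²) = √95.0221 ≈ 9.7479 mm.
Angle of view α = 2·arctan(d/2f) with d = 9.7479 mm and f = 3.2 mm.
d/2f = 1.52311; arctan(1.52311) ≈ 56.7131°, so α ≈ 113.4262°.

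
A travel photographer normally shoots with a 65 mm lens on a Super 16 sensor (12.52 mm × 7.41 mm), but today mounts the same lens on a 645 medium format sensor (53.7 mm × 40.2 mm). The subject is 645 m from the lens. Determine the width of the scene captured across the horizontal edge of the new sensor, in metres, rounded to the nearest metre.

The focal length stays 65 mm; the relevant sensor dimension is now w = 53.7 mm. Object distance dₒ = 645 m = 645000 mm.
Thin-lens field width W = w·(dₒ − f)/f = 53.7 × (645000 − 65)/65 ≈ 532815.531 mm = 532.816 m.

533 m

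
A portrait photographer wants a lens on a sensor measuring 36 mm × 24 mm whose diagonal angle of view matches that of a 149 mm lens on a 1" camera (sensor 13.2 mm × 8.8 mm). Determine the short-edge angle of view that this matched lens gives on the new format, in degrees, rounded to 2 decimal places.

Sensor diagonal = √(13.2² + 8.8²) = √251.6800 ≈ 15.8644 mm.
Sensor diagonal = √(36² + 24²) = √1872.0000 ≈ 43.2666 mm.
Equal diagonal AOV ⇒ f₂ = f₁ · 43.2666/15.8644 = 149 × 2.72727 ≈ 406.3636 mm.
Short-edge AOV on the new format = 2·arctan(24 / (2 × 406.3636)) = 2·arctan(0.02953) ≈ 3.3829°.

3.38°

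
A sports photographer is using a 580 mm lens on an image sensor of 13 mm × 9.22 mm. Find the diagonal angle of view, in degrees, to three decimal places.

1.574°

Sensor diagonal = √(13² + 9.22²) = √254.0084 ≈ 15.9376 mm.
Angle of view α = 2·arctan(d/2f) with d = 15.9376 mm and f = 580 mm.
d/2f = 0.01374; arctan(0.01374) ≈ 0.7872°, so α ≈ 1.5743°.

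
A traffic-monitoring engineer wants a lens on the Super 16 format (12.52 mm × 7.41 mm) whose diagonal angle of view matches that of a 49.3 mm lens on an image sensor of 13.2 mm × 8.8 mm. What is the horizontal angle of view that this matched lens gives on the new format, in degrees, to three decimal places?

15.766°

Sensor diagonal = √(13.2² + 8.8²) = √251.6800 ≈ 15.8644 mm.
Sensor diagonal = √(12.52² + 7.41²) = √211.6585 ≈ 14.5485 mm.
Equal diagonal AOV ⇒ f₂ = f₁ · 14.5485/15.8644 = 49.3 × 0.91705 ≈ 45.2106 mm.
Horizontal AOV on the new format = 2·arctan(12.52 / (2 × 45.2106)) = 2·arctan(0.13846) ≈ 15.7664°.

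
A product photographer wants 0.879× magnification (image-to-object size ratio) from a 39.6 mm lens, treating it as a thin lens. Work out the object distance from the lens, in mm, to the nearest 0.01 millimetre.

84.65 mm

With m = dᵢ/dₒ and 1/f = 1/dₒ + 1/dᵢ, substituting dᵢ = m·dₒ gives 1/f = (1 + 1/m)/dₒ, hence dₒ = f·(1 + 1/m).
dₒ = 39.6 × (1 + 1/0.879) = 39.6 × 2.13766 ≈ 84.651 mm.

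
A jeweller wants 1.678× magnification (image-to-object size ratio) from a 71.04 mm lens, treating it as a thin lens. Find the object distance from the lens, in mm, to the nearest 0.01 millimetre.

113.38 mm

With m = dᵢ/dₒ and 1/f = 1/dₒ + 1/dᵢ, substituting dᵢ = m·dₒ gives 1/f = (1 + 1/m)/dₒ, hence dₒ = f·(1 + 1/m).
dₒ = 71.04 × (1 + 1/1.678) = 71.04 × 1.59595 ≈ 113.376 mm.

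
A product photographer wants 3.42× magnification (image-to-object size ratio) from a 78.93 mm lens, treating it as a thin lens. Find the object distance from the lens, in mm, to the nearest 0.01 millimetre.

102.01 mm

With m = dᵢ/dₒ and 1/f = 1/dₒ + 1/dᵢ, substituting dᵢ = m·dₒ gives 1/f = (1 + 1/m)/dₒ, hence dₒ = f·(1 + 1/m).
dₒ = 78.93 × (1 + 1/3.42) = 78.93 × 1.29240 ≈ 102.009 mm.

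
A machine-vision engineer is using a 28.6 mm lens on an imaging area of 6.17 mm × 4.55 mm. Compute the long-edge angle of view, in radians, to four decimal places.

Angle of view α = 2·arctan(w/2f) with w = 6.17 mm and f = 28.6 mm.
w/2f = 0.10787; arctan(0.10787) ≈ 0.1075 rad, so α ≈ 0.2149 rad.

0.2149 rad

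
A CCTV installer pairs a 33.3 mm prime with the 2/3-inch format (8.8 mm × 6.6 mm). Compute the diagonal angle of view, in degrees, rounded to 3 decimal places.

Sensor diagonal = √(8.8² + 6.6²) = √121.0000 ≈ 11.0000 mm.
Angle of view α = 2·arctan(d/2f) with d = 11.0000 mm and f = 33.3 mm.
d/2f = 0.16517; arctan(0.16517) ≈ 9.3786°, so α ≈ 18.7572°.

18.757°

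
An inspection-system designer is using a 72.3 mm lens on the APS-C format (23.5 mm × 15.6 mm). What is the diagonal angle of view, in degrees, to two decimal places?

22.08°

Sensor diagonal = √(23.5² + 15.6²) = √795.6100 ≈ 28.2066 mm.
Angle of view α = 2·arctan(d/2f) with d = 28.2066 mm and f = 72.3 mm.
d/2f = 0.19507; arctan(0.19507) ≈ 11.0379°, so α ≈ 22.0757°.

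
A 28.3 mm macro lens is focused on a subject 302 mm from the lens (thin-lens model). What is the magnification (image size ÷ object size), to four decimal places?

0.1034×

Thin lens: 1/f = 1/dₒ + 1/dᵢ → 1/dᵢ = 1/28.3 − 1/302 = 0.0320244 mm⁻¹, so dᵢ ≈ 31.2262 mm.
Magnification m = dᵢ/dₒ = 31.2262/302 ≈ 0.10340.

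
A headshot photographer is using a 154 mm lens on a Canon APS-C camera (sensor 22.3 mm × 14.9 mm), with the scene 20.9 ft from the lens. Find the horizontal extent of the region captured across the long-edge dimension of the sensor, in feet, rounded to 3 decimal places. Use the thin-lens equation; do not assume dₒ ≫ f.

dₒ: 20.9 ft × 304.8 mm/ft = 6370.32 mm.
Similar triangles through the lens centre give W/dₒ = w/dᵢ; with 1/f = 1/dₒ + 1/dᵢ this gives W = w·(dₒ − f)/f.
W = 22.3 mm × (6370.32 − 154) / 154 = 22.3 × 40.3657 ≈ 900.155 mm = 900.155/304.8 ft = 2.95327 ft.

2.953 ft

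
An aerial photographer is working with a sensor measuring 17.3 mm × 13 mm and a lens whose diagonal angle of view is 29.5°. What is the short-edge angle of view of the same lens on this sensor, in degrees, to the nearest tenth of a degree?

Sensor diagonal = √(17.3² + 13²) = √468.2900 ≈ 21.6400 mm.
From the diagonal AOV: f = 21.6400 / (2·tan(14.75°)) = 21.6400 / 0.52656 ≈ 41.0973 mm.
Short-edge AOV = 2·arctan(13 / (2 × 41.0973)) = 2·arctan(0.15816) ≈ 17.9751°.

18.0°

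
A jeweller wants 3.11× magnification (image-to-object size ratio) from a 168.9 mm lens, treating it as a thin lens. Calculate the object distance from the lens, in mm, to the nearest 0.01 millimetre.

With m = dᵢ/dₒ and 1/f = 1/dₒ + 1/dᵢ, substituting dᵢ = m·dₒ gives 1/f = (1 + 1/m)/dₒ, hence dₒ = f·(1 + 1/m).
dₒ = 168.9 × (1 + 1/3.11) = 168.9 × 1.32154 ≈ 223.209 mm.

223.21 mm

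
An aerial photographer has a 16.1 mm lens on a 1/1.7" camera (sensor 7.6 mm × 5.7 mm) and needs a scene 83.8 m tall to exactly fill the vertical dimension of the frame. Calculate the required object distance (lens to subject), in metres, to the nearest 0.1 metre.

W: 83.8 m = 83800 mm.
Magnification m = h/W = dᵢ/dₒ; combined with 1/f = 1/dₒ + 1/dᵢ this gives dₒ = f·(1 + W/h).
dₒ = 16.1 mm × (1 + 83800/5.7) = 16.1 × 14702.7544 ≈ 236714.346 mm = 236.714 m.

236.7 m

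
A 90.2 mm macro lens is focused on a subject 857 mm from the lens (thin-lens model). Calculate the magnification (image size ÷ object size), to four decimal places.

Thin lens: 1/f = 1/dₒ + 1/dᵢ → 1/dᵢ = 1/90.2 − 1/857 = 0.0099196 mm⁻¹, so dᵢ ≈ 100.8104 mm.
Magnification m = dᵢ/dₒ = 100.8104/857 ≈ 0.11763.

0.1176×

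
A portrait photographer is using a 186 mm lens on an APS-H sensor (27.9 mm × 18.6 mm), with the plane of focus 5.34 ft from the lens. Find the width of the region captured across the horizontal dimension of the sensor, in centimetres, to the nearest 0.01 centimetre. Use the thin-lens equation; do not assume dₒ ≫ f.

dₒ: 5.34 ft × 304.8 mm/ft = 1627.63 mm.
Similar triangles through the lens centre give W/dₒ = w/dᵢ; with 1/f = 1/dₒ + 1/dᵢ this gives W = w·(dₒ − f)/f.
W = 27.9 mm × (1627.63 − 186) / 186 = 27.9 × 7.7507 ≈ 216.245 mm = 21.6245 cm.

21.62 cm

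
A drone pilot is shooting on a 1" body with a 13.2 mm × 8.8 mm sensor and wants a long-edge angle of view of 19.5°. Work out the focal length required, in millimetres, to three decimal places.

38.410 mm

From α = 2·arctan(w/2f) we get f = w / (2·tan(α/2)).
With w = 13.2 mm and α/2 = 9.75°, tan(α/2) ≈ 0.17183, so f ≈ 13.2 / 0.34366 ≈ 38.4097 mm.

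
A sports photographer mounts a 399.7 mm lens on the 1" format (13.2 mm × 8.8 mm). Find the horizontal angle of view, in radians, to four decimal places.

Angle of view α = 2·arctan(w/2f) with w = 13.2 mm and f = 399.7 mm.
w/2f = 0.01651; arctan(0.01651) ≈ 0.0165 rad, so α ≈ 0.0330 rad.

0.0330 rad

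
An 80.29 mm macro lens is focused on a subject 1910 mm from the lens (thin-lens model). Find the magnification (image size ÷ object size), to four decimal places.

Thin lens: 1/f = 1/dₒ + 1/dᵢ → 1/dᵢ = 1/80.29 − 1/1910 = 0.0119313 mm⁻¹, so dᵢ ≈ 83.8132 mm.
Magnification m = dᵢ/dₒ = 83.8132/1910 ≈ 0.04388.

0.0439×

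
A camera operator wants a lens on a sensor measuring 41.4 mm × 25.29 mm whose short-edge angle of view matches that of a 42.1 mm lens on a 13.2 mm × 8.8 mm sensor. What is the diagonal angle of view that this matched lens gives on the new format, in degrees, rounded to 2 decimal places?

Equal short-edge AOV ⇒ f₂ = f₁ · 25.29/8.8 = 42.1 × 2.87386 ≈ 120.9897 mm.
Sensor diagonal = √(41.4² + 25.29²) = √2353.5441 ≈ 48.5133 mm.
Diagonal AOV on the new format = 2·arctan(48.5133 / (2 × 120.9897)) = 2·arctan(0.20049) ≈ 22.6734°.

22.67°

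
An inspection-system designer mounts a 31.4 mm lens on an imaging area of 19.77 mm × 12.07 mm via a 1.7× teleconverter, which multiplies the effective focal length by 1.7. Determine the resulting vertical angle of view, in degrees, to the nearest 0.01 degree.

12.90°

Effective focal length f = 31.4 × 1.7 = 53.38 mm.
α = 2·arctan(12.07 / (2 × 53.38)) = 2·arctan(0.11306) ≈ 12.9006°.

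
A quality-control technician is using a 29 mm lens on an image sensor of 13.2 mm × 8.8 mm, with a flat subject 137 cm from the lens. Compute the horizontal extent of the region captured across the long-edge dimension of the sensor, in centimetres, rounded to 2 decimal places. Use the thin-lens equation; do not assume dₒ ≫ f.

dₒ: 137 cm = 1370 mm.
Similar triangles through the lens centre give W/dₒ = w/dᵢ; with 1/f = 1/dₒ + 1/dᵢ this gives W = w·(dₒ − f)/f.
W = 13.2 mm × (1370 − 29) / 29 = 13.2 × 46.2414 ≈ 610.386 mm = 61.0386 cm.

61.04 cm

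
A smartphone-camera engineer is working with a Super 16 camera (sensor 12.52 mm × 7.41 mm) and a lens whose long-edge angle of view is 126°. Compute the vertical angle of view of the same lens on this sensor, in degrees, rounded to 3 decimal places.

From the long-edge AOV: f = 12.52 / (2·tan(63°)) = 12.52 / 3.92522 ≈ 3.1896 mm.
Vertical AOV = 2·arctan(7.41 / (2 × 3.1896)) = 2·arctan(1.16158) ≈ 98.5498°.

98.550°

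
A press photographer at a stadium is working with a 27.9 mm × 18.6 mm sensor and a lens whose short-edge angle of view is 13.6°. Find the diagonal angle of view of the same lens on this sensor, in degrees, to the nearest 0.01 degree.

24.26°

From the short-edge AOV: f = 18.6 / (2·tan(6.8°)) = 18.6 / 0.23849 ≈ 77.9921 mm.
Sensor diagonal = √(27.9² + 18.6²) = √1124.3700 ≈ 33.5316 mm.
Diagonal AOV = 2·arctan(33.5316 / (2 × 77.9921)) = 2·arctan(0.21497) ≈ 24.2643°.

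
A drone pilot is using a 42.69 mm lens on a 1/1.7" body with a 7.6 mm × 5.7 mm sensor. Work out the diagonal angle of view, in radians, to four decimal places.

0.2216 rad

Sensor diagonal = √(7.6² + 5.7²) = √90.2500 ≈ 9.5000 mm.
Angle of view α = 2·arctan(d/2f) with d = 9.5000 mm and f = 42.69 mm.
d/2f = 0.11127; arctan(0.11127) ≈ 0.1108 rad, so α ≈ 0.2216 rad.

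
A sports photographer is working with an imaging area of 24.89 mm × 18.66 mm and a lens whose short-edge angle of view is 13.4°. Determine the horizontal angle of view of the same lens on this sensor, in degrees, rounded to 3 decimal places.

From the short-edge AOV: f = 18.66 / (2·tan(6.7°)) = 18.66 / 0.23495 ≈ 79.4225 mm.
Horizontal AOV = 2·arctan(24.89 / (2 × 79.4225)) = 2·arctan(0.15669) ≈ 17.8109°.

17.811°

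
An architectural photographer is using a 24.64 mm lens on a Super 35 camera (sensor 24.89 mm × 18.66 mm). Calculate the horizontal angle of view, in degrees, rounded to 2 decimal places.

53.59°

Angle of view α = 2·arctan(w/2f) with w = 24.89 mm and f = 24.64 mm.
w/2f = 0.50507; arctan(0.50507) ≈ 26.7971°, so α ≈ 53.5942°.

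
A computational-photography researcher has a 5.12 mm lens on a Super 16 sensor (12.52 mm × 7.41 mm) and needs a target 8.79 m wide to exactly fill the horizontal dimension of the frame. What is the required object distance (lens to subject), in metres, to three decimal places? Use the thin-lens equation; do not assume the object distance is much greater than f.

3.600 m

W: 8.79 m = 8790 mm.
Magnification m = w/W = dᵢ/dₒ; combined with 1/f = 1/dₒ + 1/dᵢ this gives dₒ = f·(1 + W/w).
dₒ = 5.12 mm × (1 + 8790/12.52) = 5.12 × 703.0767 ≈ 3599.753 mm = 3.59975 m.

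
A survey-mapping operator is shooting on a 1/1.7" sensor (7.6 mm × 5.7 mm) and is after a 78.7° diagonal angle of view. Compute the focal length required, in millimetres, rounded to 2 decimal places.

5.79 mm

Sensor diagonal = √(7.6² + 5.7²) = √90.2500 ≈ 9.5000 mm.
From α = 2·arctan(d/2f) we get f = d / (2·tan(α/2)).
With d = 9.5000 mm and α/2 = 39.35°, tan(α/2) ≈ 0.81995, so f ≈ 9.5000 / 1.63990 ≈ 5.7930 mm.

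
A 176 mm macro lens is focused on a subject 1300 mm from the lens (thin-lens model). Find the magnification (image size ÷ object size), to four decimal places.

0.1566×

Thin lens: 1/f = 1/dₒ + 1/dᵢ → 1/dᵢ = 1/176 − 1/1300 = 0.0049126 mm⁻¹, so dᵢ ≈ 203.5587 mm.
Magnification m = dᵢ/dₒ = 203.5587/1300 ≈ 0.15658.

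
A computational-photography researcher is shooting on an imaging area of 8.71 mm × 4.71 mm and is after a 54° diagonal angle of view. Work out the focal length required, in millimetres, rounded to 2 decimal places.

Sensor diagonal = √(8.71² + 4.71²) = √98.0482 ≈ 9.9019 mm.
From α = 2·arctan(d/2f) we get f = d / (2·tan(α/2)).
With d = 9.9019 mm and α/2 = 27°, tan(α/2) ≈ 0.50953, so f ≈ 9.9019 / 1.01905 ≈ 9.7168 mm.

9.72 mm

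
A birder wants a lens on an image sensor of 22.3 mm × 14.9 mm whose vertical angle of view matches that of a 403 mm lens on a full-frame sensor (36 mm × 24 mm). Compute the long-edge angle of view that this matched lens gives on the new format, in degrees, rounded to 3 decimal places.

5.103°

Equal vertical AOV ⇒ f₂ = f₁ · 14.9/24 = 403 × 0.62083 ≈ 250.1958 mm.
Long-edge AOV on the new format = 2·arctan(22.3 / (2 × 250.1958)) = 2·arctan(0.04457) ≈ 5.1034°.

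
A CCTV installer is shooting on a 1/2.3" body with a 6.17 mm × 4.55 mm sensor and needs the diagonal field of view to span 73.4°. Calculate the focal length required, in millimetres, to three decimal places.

5.143 mm

Sensor diagonal = √(6.17² + 4.55²) = √58.7714 ≈ 7.6663 mm.
From α = 2·arctan(d/2f) we get f = d / (2·tan(α/2)).
With d = 7.6663 mm and α/2 = 36.7°, tan(α/2) ≈ 0.74538, so f ≈ 7.6663 / 1.49075 ≈ 5.1425 mm.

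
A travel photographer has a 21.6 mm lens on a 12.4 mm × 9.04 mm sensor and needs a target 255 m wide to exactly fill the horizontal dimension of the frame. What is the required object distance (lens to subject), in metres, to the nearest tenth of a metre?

W: 255 m = 255000 mm.
Magnification m = w/W = dᵢ/dₒ; combined with 1/f = 1/dₒ + 1/dᵢ this gives dₒ = f·(1 + W/w).
dₒ = 21.6 mm × (1 + 255000/12.4) = 21.6 × 20565.5161 ≈ 444215.148 mm = 444.215 m.

444.2 m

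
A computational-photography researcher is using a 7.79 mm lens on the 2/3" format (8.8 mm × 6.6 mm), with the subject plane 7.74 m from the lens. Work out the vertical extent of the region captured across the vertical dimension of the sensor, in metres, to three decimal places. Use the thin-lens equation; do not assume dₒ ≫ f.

6.551 m

dₒ: 7.74 m = 7740 mm.
Similar triangles through the lens centre give W/dₒ = h/dᵢ; with 1/f = 1/dₒ + 1/dᵢ this gives W = h·(dₒ − f)/f.
W = 6.6 mm × (7740 − 7.79) / 7.79 = 6.6 × 992.5815 ≈ 6551.038 mm = 6.55104 m.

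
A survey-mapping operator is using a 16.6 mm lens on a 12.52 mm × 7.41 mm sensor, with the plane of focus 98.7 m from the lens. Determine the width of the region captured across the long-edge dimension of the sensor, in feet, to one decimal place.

dₒ: 98.7 m = 98700 mm.
Similar triangles through the lens centre give W/dₒ = w/dᵢ; with 1/f = 1/dₒ + 1/dᵢ this gives W = w·(dₒ − f)/f.
W = 12.52 mm × (98700 − 16.6) / 16.6 = 12.52 × 5944.7831 ≈ 74428.685 mm = 74428.685/304.8 ft = 244.189 ft.

244.2 ft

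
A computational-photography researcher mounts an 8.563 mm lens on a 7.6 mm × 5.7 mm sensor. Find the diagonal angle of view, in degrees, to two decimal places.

58.04°

Sensor diagonal = √(7.6² + 5.7²) = √90.2500 ≈ 9.5000 mm.
Angle of view α = 2·arctan(d/2f) with d = 9.5000 mm and f = 8.563 mm.
d/2f = 0.55471; arctan(0.55471) ≈ 29.0177°, so α ≈ 58.0353°.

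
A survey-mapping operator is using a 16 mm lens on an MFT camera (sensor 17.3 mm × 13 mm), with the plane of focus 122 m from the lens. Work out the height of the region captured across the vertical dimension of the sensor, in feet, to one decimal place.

dₒ: 122 m = 122000 mm.
Similar triangles through the lens centre give W/dₒ = h/dᵢ; with 1/f = 1/dₒ + 1/dᵢ this gives W = h·(dₒ − f)/f.
W = 13 mm × (122000 − 16) / 16 = 13 × 7624.0000 ≈ 99112.000 mm = 99112.000/304.8 ft = 325.171 ft.

325.2 ft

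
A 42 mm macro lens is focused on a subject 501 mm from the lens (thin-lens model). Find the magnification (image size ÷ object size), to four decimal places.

Thin lens: 1/f = 1/dₒ + 1/dᵢ → 1/dᵢ = 1/42 − 1/501 = 0.0218135 mm⁻¹, so dᵢ ≈ 45.8431 mm.
Magnification m = dᵢ/dₒ = 45.8431/501 ≈ 0.09150.

0.0915×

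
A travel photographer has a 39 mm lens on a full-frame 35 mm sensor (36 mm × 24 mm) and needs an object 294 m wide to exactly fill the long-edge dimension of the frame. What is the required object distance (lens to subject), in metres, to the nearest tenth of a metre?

318.5 m

W: 294 m = 294000 mm.
Magnification m = w/W = dᵢ/dₒ; combined with 1/f = 1/dₒ + 1/dᵢ this gives dₒ = f·(1 + W/w).
dₒ = 39 mm × (1 + 294000/36) = 39 × 8167.6667 ≈ 318539.000 mm = 318.539 m.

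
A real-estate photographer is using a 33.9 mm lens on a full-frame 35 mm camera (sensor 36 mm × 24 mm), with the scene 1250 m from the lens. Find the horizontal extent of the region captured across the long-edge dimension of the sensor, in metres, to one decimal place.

1327.4 m

dₒ: 1250 m = 1.25e+06 mm.
Similar triangles through the lens centre give W/dₒ = w/dᵢ; with 1/f = 1/dₒ + 1/dᵢ this gives W = w·(dₒ − f)/f.
W = 36 mm × (1.25e+06 − 33.9) / 33.9 = 36 × 36872.1563 ≈ 1327397.628 mm = 1327.4 m.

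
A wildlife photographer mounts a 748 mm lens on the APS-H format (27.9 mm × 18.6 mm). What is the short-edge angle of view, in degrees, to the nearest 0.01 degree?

Angle of view α = 2·arctan(h/2f) with h = 18.6 mm and f = 748 mm.
h/2f = 0.01243; arctan(0.01243) ≈ 0.7123°, so α ≈ 1.4247°.

1.42°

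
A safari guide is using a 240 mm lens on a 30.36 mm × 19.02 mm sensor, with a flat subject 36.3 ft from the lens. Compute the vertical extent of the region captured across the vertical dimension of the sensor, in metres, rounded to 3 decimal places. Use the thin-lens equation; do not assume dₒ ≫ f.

dₒ: 36.3 ft × 304.8 mm/ft = 11064.24 mm.
Similar triangles through the lens centre give W/dₒ = h/dᵢ; with 1/f = 1/dₒ + 1/dᵢ this gives W = h·(dₒ − f)/f.
W = 19.02 mm × (11064.2 − 240) / 240 = 19.02 × 45.1010 ≈ 857.821 mm = 0.857821 m.

0.858 m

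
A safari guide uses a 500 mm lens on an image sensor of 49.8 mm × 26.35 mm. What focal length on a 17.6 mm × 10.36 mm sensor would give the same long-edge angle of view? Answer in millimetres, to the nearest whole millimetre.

177 mm

Equal angle of view means equal width/f ratio, so f₂ = f₁ · (width₂/width₁) = 500 × 17.6/49.8.
f₂ = 500 × 0.35341 ≈ 176.707 mm.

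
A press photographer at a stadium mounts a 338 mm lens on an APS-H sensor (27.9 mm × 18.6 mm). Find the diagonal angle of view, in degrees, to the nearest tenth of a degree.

5.7°

Sensor diagonal = √(27.9² + 18.6²) = √1124.3700 ≈ 33.5316 mm.
Angle of view α = 2·arctan(d/2f) with d = 33.5316 mm and f = 338 mm.
d/2f = 0.04960; arctan(0.04960) ≈ 2.8397°, so α ≈ 5.6794°.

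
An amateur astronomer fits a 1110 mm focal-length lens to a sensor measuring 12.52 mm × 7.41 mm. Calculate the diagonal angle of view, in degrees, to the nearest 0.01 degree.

Sensor diagonal = √(12.52² + 7.41²) = √211.6585 ≈ 14.5485 mm.
Angle of view α = 2·arctan(d/2f) with d = 14.5485 mm and f = 1110 mm.
d/2f = 0.00655; arctan(0.00655) ≈ 0.3755°, so α ≈ 0.7510°.

0.75°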